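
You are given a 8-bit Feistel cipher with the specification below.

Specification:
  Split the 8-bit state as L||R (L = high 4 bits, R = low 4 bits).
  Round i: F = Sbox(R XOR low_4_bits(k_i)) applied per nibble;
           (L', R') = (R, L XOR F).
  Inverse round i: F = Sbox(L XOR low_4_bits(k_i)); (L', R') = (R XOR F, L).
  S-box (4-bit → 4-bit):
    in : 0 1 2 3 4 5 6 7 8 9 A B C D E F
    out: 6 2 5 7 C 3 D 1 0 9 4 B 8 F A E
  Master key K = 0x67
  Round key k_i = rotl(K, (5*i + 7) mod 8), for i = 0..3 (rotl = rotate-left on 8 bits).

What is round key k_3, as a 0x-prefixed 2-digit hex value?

K = 0x67
k_0 = rotl(K, (5*0+7) mod 8) = rotl(K, 7) = 0xB3
k_1 = rotl(K, (5*1+7) mod 8) = rotl(K, 4) = 0x76
k_2 = rotl(K, (5*2+7) mod 8) = rotl(K, 1) = 0xCE
k_3 = rotl(K, (5*3+7) mod 8) = rotl(K, 6) = 0xD9

0xD9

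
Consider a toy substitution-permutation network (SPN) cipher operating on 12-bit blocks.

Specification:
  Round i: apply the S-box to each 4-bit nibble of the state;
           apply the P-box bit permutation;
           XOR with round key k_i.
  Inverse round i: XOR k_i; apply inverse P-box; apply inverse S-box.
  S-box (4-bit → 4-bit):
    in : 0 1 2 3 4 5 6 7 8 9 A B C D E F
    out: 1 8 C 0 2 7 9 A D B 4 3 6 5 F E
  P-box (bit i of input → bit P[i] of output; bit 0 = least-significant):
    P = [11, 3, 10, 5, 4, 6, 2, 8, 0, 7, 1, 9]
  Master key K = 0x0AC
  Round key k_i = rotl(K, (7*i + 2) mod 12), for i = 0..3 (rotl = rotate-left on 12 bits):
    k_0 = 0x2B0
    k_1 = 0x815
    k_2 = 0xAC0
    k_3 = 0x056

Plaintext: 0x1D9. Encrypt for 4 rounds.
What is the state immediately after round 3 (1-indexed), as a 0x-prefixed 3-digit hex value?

0xC52

s_0 = plaintext = 0x1D9
s_1 = Round(s_0, k_0) = 0x88C
s_2 = Round(s_1, k_1) = 0xF0A
s_3 = Round(s_2, k_2) = 0xC52
s_4 = Round(s_3, k_3) = 0x4A0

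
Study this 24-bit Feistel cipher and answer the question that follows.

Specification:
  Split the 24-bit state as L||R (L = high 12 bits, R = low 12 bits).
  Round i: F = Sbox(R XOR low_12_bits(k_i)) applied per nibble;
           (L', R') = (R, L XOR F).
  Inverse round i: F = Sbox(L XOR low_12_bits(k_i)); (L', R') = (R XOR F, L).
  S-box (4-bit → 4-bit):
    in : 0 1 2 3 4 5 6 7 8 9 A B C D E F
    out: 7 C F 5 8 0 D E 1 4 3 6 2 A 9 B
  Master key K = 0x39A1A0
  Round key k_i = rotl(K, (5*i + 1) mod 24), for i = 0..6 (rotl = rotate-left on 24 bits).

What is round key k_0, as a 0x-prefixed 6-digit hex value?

0x734340

K = 0x39A1A0
k_0 = rotl(K, (5*0+1) mod 24) = rotl(K, 1) = 0x734340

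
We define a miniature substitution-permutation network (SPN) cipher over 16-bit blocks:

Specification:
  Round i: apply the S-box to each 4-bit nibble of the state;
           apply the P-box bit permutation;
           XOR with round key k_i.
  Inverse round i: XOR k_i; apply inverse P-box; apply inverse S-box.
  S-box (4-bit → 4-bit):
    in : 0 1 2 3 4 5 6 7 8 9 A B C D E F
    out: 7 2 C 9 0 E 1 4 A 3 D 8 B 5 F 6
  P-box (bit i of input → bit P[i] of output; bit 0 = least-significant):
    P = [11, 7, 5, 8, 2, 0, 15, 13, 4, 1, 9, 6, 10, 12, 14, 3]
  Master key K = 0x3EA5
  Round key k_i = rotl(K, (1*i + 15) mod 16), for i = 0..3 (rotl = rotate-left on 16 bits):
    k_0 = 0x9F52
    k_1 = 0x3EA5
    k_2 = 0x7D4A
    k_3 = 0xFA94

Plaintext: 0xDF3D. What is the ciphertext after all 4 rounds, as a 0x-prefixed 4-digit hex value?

s_0 = plaintext = 0xDF3D
s_1 = Round(s_0, k_0) = 0xF174
s_2 = Round(s_1, k_1) = 0xEEA7
s_3 = Round(s_2, k_2) = 0x8B34
s_4 = Round(s_3, k_3) = 0xCAD8

0xCAD8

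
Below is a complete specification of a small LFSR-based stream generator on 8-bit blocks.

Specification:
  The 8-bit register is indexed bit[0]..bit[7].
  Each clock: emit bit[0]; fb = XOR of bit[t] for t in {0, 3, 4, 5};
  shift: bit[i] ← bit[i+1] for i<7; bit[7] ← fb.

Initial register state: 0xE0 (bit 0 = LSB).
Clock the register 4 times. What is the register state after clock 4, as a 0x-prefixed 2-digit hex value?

reg_0 = 0xE0
clock 1: out=0, reg = 0xF0
clock 2: out=0, reg = 0x78
clock 3: out=0, reg = 0xBC
clock 4: out=0, reg = 0xDE

0xDE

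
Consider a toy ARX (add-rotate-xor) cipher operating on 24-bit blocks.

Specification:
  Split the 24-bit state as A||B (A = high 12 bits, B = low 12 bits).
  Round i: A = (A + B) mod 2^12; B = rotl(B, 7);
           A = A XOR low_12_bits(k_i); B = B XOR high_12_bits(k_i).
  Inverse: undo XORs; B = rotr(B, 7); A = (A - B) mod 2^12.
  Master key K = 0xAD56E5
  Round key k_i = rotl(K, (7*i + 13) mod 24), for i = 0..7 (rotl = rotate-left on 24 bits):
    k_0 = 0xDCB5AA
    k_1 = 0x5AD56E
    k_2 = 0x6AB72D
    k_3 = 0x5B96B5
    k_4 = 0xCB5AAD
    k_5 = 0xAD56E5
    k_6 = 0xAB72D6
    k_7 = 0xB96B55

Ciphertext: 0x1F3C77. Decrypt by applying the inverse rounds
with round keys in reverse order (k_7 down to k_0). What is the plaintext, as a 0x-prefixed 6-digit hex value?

0x125F5C

s_0 = ciphertext = 0x1F3C77
s_1 = InvRound(s_0, k_7) = 0xE77C2F
s_2 = InvRound(s_1, k_6) = 0x99430D
s_3 = InvRound(s_2, k_5) = 0x45EB13
s_4 = InvRound(s_3, k_4) = 0xA244CF
s_5 = InvRound(s_4, k_3) = 0xDCFEC2
s_6 = InvRound(s_5, k_2) = 0xDB2D30
s_7 = InvRound(s_6, k_1) = 0x52B3B1
s_8 = InvRound(s_7, k_0) = 0x125F5C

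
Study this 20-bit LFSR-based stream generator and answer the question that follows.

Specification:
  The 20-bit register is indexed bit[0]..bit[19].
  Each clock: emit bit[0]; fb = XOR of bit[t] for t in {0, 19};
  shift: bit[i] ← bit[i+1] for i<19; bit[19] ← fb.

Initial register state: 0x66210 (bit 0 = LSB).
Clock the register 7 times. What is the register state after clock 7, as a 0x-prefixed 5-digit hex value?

0xE0CC4

reg_0 = 0x66210
clock 1: out=0, reg = 0x33108
clock 2: out=0, reg = 0x19884
clock 3: out=0, reg = 0x0CC42
clock 4: out=0, reg = 0x06621
clock 5: out=1, reg = 0x83310
clock 6: out=0, reg = 0xC1988
clock 7: out=0, reg = 0xE0CC4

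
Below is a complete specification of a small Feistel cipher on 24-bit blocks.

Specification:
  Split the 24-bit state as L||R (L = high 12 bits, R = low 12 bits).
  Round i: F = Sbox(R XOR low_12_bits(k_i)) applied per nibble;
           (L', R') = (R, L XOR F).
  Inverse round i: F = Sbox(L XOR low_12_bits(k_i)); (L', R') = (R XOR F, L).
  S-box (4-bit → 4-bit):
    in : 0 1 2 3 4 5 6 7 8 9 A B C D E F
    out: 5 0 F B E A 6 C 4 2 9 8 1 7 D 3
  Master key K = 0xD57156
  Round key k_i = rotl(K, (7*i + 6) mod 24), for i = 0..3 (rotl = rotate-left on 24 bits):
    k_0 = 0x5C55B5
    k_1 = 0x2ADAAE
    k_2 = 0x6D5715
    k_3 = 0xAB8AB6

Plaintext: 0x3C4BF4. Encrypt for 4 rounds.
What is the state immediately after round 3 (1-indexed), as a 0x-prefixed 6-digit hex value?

s_0 = plaintext = 0x3C4BF4
s_1 = Round(s_0, k_0) = 0xBF4E24
s_2 = Round(s_1, k_1) = 0xE245BD
s_3 = Round(s_2, k_2) = 0x5BD1B0
s_4 = Round(s_3, k_3) = 0x1B0DEB

0x5BD1B0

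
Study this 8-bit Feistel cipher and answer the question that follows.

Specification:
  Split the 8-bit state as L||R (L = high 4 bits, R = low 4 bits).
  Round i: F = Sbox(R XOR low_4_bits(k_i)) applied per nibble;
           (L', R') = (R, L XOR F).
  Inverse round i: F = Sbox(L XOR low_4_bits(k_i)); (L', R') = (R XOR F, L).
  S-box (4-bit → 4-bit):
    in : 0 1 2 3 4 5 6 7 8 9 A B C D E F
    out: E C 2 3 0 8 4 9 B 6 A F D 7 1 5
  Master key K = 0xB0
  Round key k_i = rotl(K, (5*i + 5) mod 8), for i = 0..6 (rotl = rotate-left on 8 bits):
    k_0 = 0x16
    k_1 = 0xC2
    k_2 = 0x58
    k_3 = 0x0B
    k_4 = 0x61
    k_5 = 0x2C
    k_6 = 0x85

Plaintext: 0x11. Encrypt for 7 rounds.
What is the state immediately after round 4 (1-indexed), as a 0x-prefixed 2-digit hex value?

s_0 = plaintext = 0x11
s_1 = Round(s_0, k_0) = 0x18
s_2 = Round(s_1, k_1) = 0x8B
s_3 = Round(s_2, k_2) = 0xBB
s_4 = Round(s_3, k_3) = 0xB5
s_5 = Round(s_4, k_4) = 0x5B
s_6 = Round(s_5, k_5) = 0xBC
s_7 = Round(s_6, k_6) = 0xCD

0xB5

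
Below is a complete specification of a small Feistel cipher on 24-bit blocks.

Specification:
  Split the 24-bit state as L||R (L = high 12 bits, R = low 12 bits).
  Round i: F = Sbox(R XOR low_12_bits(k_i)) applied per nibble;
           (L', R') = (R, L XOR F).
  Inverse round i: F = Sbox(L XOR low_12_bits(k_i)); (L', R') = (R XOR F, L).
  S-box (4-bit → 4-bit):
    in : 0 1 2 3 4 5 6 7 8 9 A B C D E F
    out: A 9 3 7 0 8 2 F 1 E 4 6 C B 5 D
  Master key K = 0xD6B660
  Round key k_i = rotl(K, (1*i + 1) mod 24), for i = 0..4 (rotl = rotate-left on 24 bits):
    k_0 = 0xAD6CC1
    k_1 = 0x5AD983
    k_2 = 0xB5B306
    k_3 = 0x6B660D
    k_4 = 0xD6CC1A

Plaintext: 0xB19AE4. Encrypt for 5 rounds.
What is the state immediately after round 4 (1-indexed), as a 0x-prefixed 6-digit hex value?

s_0 = plaintext = 0xB19AE4
s_1 = Round(s_0, k_0) = 0xAE4921
s_2 = Round(s_1, k_1) = 0x9210A7
s_3 = Round(s_2, k_2) = 0x0A7E68
s_4 = Round(s_3, k_3) = 0xE6818F
s_5 = Round(s_4, k_4) = 0x18F580

0xE6818F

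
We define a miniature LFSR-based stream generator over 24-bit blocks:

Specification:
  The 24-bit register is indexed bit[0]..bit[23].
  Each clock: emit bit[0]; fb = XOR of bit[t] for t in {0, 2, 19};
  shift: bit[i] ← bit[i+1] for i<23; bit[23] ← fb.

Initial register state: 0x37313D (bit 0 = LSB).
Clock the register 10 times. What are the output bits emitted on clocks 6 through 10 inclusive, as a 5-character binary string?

reg_0 = 0x37313D
clock 1: out=1, reg = 0x1B989E
clock 2: out=0, reg = 0x0DCC4F
clock 3: out=1, reg = 0x86E627
clock 4: out=1, reg = 0x437313
clock 5: out=1, reg = 0xA1B989
clock 6: out=1, reg = 0xD0DCC4
clock 7: out=0, reg = 0xE86E62
clock 8: out=0, reg = 0xF43731
clock 9: out=1, reg = 0xFA1B98
clock 10: out=0, reg = 0xFD0DCC

10010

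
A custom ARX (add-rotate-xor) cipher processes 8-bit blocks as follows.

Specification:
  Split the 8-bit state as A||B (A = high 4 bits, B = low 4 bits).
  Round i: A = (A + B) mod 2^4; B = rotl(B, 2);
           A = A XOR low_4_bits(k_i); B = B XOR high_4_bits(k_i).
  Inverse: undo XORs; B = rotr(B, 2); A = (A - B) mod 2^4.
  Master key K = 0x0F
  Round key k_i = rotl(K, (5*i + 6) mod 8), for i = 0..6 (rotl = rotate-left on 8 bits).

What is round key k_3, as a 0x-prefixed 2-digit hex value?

0xE1

K = 0x0F
k_0 = rotl(K, (5*0+6) mod 8) = rotl(K, 6) = 0xC3
k_1 = rotl(K, (5*1+6) mod 8) = rotl(K, 3) = 0x78
k_2 = rotl(K, (5*2+6) mod 8) = rotl(K, 0) = 0x0F
k_3 = rotl(K, (5*3+6) mod 8) = rotl(K, 5) = 0xE1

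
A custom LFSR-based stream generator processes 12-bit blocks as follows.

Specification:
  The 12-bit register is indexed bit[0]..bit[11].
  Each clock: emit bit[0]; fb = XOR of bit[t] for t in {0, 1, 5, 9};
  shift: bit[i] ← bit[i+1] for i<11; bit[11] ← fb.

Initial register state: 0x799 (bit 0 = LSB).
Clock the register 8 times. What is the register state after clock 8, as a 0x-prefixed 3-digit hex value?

reg_0 = 0x799
clock 1: out=1, reg = 0x3CC
clock 2: out=0, reg = 0x9E6
clock 3: out=0, reg = 0x4F3
clock 4: out=1, reg = 0xA79
clock 5: out=1, reg = 0xD3C
clock 6: out=0, reg = 0xE9E
clock 7: out=0, reg = 0x74F
clock 8: out=1, reg = 0xBA7

0xBA7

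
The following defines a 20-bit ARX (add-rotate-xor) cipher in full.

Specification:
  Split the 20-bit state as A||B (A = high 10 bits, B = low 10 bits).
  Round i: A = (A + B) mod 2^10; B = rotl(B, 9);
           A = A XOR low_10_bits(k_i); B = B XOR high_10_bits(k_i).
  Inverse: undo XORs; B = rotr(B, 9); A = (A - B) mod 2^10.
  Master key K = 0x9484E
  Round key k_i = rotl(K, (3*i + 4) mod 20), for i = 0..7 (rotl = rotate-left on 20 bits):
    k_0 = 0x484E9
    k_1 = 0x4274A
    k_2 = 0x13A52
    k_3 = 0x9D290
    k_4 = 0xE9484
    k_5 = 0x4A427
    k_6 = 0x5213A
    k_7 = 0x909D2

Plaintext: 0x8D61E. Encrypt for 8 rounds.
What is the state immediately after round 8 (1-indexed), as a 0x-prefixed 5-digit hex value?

0x20859

s_0 = plaintext = 0x8D61E
s_1 = Round(s_0, k_0) = 0x2E82E
s_2 = Round(s_1, k_1) = 0xE891E
s_3 = Round(s_2, k_2) = 0xA48C1
s_4 = Round(s_3, k_3) = 0x70C14
s_5 = Round(s_4, k_4) = 0x54FAF
s_6 = Round(s_5, k_5) = 0x496FE
s_7 = Round(s_6, k_6) = 0x46437
s_8 = Round(s_7, k_7) = 0x20859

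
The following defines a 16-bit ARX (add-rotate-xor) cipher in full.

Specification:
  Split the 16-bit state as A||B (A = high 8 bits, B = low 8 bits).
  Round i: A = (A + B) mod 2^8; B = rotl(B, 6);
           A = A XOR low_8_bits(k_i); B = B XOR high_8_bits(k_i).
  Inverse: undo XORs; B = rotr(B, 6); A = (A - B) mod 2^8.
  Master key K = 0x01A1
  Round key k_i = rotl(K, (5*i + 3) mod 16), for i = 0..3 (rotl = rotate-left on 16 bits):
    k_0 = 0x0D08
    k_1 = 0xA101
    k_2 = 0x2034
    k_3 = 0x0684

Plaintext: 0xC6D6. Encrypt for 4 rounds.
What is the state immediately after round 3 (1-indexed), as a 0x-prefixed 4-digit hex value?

s_0 = plaintext = 0xC6D6
s_1 = Round(s_0, k_0) = 0x94B8
s_2 = Round(s_1, k_1) = 0x4D8F
s_3 = Round(s_2, k_2) = 0xE8C3
s_4 = Round(s_3, k_3) = 0x2FF6

0xE8C3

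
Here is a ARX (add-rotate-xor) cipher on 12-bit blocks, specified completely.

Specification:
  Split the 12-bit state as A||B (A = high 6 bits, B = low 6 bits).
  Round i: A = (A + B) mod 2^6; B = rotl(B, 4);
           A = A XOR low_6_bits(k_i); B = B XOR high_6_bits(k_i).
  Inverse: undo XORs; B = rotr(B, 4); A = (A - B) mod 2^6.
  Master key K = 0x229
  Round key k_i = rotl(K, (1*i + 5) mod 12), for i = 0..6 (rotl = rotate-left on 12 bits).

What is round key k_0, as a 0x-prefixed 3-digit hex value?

0x524

K = 0x229
k_0 = rotl(K, (1*0+5) mod 12) = rotl(K, 5) = 0x524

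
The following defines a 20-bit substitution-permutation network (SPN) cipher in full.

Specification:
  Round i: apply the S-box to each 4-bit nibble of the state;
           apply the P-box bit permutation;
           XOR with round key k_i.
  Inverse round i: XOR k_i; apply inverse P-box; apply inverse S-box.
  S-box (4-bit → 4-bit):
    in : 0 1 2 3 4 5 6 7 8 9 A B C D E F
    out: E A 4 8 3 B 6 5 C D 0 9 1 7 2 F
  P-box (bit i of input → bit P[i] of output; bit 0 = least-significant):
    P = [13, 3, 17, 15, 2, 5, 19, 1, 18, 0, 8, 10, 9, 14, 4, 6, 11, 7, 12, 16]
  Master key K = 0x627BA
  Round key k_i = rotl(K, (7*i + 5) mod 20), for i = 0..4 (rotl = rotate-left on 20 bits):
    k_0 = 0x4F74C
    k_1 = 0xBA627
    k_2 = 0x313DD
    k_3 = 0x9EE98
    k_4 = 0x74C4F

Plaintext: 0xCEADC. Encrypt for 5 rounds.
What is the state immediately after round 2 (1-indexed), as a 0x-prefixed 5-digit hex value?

s_0 = plaintext = 0xCEADC
s_1 = Round(s_0, k_0) = 0xC9F68
s_2 = Round(s_1, k_1) = 0x52956
s_3 = Round(s_2, k_2) = 0x41E63
s_4 = Round(s_3, k_3) = 0x12679
s_5 = Round(s_4, k_4) = 0xCEDDA

0x52956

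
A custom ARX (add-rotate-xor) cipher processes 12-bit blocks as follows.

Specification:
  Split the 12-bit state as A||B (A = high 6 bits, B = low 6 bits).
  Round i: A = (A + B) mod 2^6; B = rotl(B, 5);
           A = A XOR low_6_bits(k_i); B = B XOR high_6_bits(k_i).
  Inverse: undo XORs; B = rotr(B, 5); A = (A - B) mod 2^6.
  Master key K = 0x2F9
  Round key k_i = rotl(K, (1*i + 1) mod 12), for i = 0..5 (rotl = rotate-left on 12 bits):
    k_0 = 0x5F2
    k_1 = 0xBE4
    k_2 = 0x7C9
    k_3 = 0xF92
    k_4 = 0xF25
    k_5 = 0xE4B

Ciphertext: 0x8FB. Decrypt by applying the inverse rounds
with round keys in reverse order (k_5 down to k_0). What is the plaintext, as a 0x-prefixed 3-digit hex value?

0xB98

s_0 = ciphertext = 0x8FB
s_1 = InvRound(s_0, k_5) = 0x904
s_2 = InvRound(s_1, k_4) = 0x431
s_3 = InvRound(s_2, k_3) = 0x91E
s_4 = InvRound(s_3, k_2) = 0xAC2
s_5 = InvRound(s_4, k_1) = 0xD1B
s_6 = InvRound(s_5, k_0) = 0xB98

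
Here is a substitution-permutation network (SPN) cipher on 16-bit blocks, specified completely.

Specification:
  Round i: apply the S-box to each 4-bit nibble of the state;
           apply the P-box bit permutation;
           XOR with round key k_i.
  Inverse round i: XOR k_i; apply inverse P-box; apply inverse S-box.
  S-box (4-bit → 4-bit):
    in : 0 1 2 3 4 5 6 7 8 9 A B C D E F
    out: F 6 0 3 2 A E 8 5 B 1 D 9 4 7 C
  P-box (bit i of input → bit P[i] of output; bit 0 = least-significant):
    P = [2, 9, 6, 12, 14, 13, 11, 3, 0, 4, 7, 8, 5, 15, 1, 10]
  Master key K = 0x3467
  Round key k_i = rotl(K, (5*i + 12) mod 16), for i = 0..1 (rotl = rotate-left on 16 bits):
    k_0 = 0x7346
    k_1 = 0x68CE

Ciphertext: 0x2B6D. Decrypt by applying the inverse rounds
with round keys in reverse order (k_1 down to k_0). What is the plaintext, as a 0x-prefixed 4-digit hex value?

s_0 = ciphertext = 0x2B6D
s_1 = InvRound(s_0, k_1) = 0x8BA4
s_2 = InvRound(s_1, k_0) = 0xEDEF

0xEDEF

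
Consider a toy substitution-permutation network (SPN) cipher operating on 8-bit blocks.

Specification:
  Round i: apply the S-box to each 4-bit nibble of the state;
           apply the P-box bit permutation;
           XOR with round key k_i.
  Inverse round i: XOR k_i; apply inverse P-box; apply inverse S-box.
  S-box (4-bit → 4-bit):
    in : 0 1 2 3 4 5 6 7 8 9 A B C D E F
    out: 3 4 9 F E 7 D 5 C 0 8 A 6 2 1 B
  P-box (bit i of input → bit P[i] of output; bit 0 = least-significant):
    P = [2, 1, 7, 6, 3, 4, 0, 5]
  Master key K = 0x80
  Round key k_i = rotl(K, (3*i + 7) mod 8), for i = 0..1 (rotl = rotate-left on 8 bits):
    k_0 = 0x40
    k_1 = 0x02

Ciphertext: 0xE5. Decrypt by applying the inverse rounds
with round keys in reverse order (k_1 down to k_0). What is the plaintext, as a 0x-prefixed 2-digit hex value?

s_0 = ciphertext = 0xE5
s_1 = InvRound(s_0, k_1) = 0x83
s_2 = InvRound(s_1, k_0) = 0x14

0x14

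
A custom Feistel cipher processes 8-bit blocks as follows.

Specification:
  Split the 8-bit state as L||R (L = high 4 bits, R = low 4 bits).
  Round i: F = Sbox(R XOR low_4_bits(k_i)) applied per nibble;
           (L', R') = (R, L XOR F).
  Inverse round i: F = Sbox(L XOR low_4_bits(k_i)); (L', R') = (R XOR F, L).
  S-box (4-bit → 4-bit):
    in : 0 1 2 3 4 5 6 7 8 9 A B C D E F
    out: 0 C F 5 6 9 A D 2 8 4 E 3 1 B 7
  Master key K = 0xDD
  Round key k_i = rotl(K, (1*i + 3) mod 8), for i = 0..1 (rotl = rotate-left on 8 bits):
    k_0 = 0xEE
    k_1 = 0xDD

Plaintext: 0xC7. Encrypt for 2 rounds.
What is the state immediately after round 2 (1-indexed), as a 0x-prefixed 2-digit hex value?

0x4F

s_0 = plaintext = 0xC7
s_1 = Round(s_0, k_0) = 0x74
s_2 = Round(s_1, k_1) = 0x4F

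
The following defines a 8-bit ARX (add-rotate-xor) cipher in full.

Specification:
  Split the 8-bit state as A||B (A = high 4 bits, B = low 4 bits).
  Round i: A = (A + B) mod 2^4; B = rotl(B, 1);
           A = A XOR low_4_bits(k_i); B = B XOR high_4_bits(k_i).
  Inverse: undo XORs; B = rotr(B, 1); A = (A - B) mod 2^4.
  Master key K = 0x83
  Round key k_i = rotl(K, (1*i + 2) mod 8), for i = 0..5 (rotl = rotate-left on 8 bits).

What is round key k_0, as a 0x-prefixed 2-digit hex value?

K = 0x83
k_0 = rotl(K, (1*0+2) mod 8) = rotl(K, 2) = 0x0E

0x0E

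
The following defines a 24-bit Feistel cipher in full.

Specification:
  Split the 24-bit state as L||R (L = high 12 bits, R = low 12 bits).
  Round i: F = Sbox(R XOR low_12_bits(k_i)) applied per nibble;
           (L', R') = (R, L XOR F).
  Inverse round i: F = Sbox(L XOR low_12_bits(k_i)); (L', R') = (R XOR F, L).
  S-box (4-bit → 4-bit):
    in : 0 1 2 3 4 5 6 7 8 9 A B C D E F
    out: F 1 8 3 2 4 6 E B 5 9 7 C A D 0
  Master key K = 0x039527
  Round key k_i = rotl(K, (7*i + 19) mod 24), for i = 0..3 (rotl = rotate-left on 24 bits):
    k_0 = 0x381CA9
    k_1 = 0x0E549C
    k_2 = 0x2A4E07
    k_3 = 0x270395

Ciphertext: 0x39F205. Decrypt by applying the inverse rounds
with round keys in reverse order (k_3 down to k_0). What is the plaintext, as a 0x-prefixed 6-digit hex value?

s_0 = ciphertext = 0x39F205
s_1 = InvRound(s_0, k_3) = 0xDFC39F
s_2 = InvRound(s_1, k_2) = 0x098DFC
s_3 = InvRound(s_2, k_1) = 0xF0E098
s_4 = InvRound(s_3, k_0) = 0x306F0E

0x306F0E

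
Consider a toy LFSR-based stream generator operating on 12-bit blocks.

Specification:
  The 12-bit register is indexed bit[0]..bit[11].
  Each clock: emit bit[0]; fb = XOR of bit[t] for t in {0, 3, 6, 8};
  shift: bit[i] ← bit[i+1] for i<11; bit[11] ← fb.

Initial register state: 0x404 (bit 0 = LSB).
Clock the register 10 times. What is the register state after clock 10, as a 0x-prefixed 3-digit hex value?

0x641

reg_0 = 0x404
clock 1: out=0, reg = 0x202
clock 2: out=0, reg = 0x101
clock 3: out=1, reg = 0x080
clock 4: out=0, reg = 0x040
clock 5: out=0, reg = 0x820
clock 6: out=0, reg = 0x410
clock 7: out=0, reg = 0x208
clock 8: out=0, reg = 0x904
clock 9: out=0, reg = 0xC82
clock 10: out=0, reg = 0x641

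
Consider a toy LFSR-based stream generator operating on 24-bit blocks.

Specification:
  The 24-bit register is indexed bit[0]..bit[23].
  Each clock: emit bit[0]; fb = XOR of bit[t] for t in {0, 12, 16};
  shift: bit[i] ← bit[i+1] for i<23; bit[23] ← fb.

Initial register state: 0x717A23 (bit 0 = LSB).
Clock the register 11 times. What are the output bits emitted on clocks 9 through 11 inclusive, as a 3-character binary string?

010

reg_0 = 0x717A23
clock 1: out=1, reg = 0xB8BD11
clock 2: out=1, reg = 0x5C5E88
clock 3: out=0, reg = 0xAE2F44
clock 4: out=0, reg = 0x5717A2
clock 5: out=0, reg = 0x2B8BD1
clock 6: out=1, reg = 0x15C5E8
clock 7: out=0, reg = 0x8AE2F4
clock 8: out=0, reg = 0x45717A
clock 9: out=0, reg = 0x22B8BD
clock 10: out=1, reg = 0x115C5E
clock 11: out=0, reg = 0x08AE2F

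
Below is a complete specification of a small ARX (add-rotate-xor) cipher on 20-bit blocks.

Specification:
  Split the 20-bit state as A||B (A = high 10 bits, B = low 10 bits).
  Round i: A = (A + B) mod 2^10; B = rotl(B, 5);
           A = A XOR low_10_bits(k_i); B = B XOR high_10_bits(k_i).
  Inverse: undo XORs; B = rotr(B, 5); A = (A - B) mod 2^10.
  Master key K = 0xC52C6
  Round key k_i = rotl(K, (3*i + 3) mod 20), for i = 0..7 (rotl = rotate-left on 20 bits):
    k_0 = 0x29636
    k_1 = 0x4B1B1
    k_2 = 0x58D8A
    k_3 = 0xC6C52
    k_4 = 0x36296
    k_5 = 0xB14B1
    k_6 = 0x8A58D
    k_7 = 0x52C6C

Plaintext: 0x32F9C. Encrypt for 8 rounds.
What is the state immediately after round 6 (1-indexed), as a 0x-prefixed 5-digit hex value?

s_0 = plaintext = 0x32F9C
s_1 = Round(s_0, k_0) = 0x94739
s_2 = Round(s_1, k_1) = 0x0EE15
s_3 = Round(s_2, k_2) = 0xF6BD3
s_4 = Round(s_3, k_3) = 0xFFD65
s_5 = Round(s_4, k_4) = 0xFC873
s_6 = Round(s_5, k_5) = 0x350A6
s_7 = Round(s_6, k_6) = 0x3DEEC
s_8 = Round(s_7, k_7) = 0xE3CDC

0x350A6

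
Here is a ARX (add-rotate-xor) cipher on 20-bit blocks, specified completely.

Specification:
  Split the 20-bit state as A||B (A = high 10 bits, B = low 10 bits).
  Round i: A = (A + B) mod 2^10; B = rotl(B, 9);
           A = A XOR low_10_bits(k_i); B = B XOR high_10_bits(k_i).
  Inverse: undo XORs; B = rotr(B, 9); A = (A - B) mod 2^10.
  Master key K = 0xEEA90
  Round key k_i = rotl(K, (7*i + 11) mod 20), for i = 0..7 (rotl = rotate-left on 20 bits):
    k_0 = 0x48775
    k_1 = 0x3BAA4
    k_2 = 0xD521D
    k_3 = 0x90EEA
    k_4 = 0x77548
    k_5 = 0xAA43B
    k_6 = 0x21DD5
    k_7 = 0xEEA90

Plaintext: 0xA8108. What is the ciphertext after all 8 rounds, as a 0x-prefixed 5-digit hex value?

0x2FF5E

s_0 = plaintext = 0xA8108
s_1 = Round(s_0, k_0) = 0x375A5
s_2 = Round(s_1, k_1) = 0x09A3C
s_3 = Round(s_2, k_2) = 0x1FE4A
s_4 = Round(s_3, k_3) = 0x08F66
s_5 = Round(s_4, k_4) = 0xB046E
s_6 = Round(s_5, k_5) = 0xC529E
s_7 = Round(s_6, k_6) = 0x19DC8
s_8 = Round(s_7, k_7) = 0x2FF5E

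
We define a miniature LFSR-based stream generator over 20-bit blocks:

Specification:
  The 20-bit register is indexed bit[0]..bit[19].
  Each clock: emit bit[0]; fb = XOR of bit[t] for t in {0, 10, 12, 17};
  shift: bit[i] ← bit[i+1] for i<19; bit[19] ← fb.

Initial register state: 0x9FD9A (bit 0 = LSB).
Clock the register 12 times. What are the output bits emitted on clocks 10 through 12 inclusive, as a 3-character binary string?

reg_0 = 0x9FD9A
clock 1: out=0, reg = 0x4FECD
clock 2: out=1, reg = 0xA7F66
clock 3: out=0, reg = 0xD3FB3
clock 4: out=1, reg = 0xE9FD9
clock 5: out=1, reg = 0x74FEC
clock 6: out=0, reg = 0x3A7F6
clock 7: out=0, reg = 0x1D3FB
clock 8: out=1, reg = 0x0E9FD
clock 9: out=1, reg = 0x874FE
clock 10: out=0, reg = 0x43A7F
clock 11: out=1, reg = 0x21D3F
clock 12: out=1, reg = 0x10E9F

011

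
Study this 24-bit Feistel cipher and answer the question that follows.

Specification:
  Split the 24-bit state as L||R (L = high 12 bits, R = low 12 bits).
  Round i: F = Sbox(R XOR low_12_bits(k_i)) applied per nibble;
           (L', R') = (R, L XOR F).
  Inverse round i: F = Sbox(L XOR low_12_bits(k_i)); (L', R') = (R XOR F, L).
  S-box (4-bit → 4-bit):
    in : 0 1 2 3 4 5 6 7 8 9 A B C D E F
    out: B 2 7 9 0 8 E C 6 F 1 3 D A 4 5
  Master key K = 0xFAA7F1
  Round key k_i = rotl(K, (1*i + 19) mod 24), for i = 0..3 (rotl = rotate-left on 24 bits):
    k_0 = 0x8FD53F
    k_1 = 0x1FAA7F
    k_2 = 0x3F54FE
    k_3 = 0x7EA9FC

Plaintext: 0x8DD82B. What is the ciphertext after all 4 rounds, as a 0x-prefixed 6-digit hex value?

s_0 = plaintext = 0x8DD82B
s_1 = Round(s_0, k_0) = 0x82B2FD
s_2 = Round(s_1, k_1) = 0x2FDE4C
s_3 = Round(s_2, k_2) = 0xE4C3CA
s_4 = Round(s_3, k_3) = 0x3CAFD2

0x3CAFD2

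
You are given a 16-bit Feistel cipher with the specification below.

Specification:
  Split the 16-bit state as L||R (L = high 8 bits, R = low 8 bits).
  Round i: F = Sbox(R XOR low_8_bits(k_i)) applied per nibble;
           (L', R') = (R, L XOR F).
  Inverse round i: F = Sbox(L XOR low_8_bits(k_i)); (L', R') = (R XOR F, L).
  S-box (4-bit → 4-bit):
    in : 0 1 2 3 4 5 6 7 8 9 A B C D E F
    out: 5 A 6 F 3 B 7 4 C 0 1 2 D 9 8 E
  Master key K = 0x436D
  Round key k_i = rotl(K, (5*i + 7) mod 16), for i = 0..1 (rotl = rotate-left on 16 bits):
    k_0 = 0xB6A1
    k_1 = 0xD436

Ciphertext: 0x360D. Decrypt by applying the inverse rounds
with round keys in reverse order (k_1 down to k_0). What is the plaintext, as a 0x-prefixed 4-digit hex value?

s_0 = ciphertext = 0x360D
s_1 = InvRound(s_0, k_1) = 0x5836
s_2 = InvRound(s_1, k_0) = 0xD658

0xD658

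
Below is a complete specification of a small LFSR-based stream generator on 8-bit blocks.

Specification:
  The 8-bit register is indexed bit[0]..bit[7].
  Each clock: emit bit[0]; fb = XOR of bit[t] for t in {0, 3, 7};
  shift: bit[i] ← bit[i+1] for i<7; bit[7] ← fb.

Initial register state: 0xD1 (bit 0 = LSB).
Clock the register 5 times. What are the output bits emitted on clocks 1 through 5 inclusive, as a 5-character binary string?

reg_0 = 0xD1
clock 1: out=1, reg = 0x68
clock 2: out=0, reg = 0xB4
clock 3: out=0, reg = 0xDA
clock 4: out=0, reg = 0x6D
clock 5: out=1, reg = 0x36

10001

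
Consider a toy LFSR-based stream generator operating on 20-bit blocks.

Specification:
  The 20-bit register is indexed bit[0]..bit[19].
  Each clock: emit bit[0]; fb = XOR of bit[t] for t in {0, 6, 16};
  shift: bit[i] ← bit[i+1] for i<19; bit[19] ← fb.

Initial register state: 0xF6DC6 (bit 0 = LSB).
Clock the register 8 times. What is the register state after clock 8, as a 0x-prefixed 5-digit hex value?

0x9EF6D

reg_0 = 0xF6DC6
clock 1: out=0, reg = 0x7B6E3
clock 2: out=1, reg = 0xBDB71
clock 3: out=1, reg = 0xDEDB8
clock 4: out=0, reg = 0xEF6DC
clock 5: out=0, reg = 0xF7B6E
clock 6: out=0, reg = 0x7BDB7
clock 7: out=1, reg = 0x3DEDB
clock 8: out=1, reg = 0x9EF6D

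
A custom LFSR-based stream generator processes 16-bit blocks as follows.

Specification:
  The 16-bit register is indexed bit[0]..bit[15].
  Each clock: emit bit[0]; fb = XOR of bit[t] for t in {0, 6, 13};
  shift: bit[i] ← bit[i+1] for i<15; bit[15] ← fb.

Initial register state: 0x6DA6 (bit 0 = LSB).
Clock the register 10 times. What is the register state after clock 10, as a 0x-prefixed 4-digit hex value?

0x92DB

reg_0 = 0x6DA6
clock 1: out=0, reg = 0xB6D3
clock 2: out=1, reg = 0xDB69
clock 3: out=1, reg = 0x6DB4
clock 4: out=0, reg = 0xB6DA
clock 5: out=0, reg = 0x5B6D
clock 6: out=1, reg = 0x2DB6
clock 7: out=0, reg = 0x96DB
clock 8: out=1, reg = 0x4B6D
clock 9: out=1, reg = 0x25B6
clock 10: out=0, reg = 0x92DB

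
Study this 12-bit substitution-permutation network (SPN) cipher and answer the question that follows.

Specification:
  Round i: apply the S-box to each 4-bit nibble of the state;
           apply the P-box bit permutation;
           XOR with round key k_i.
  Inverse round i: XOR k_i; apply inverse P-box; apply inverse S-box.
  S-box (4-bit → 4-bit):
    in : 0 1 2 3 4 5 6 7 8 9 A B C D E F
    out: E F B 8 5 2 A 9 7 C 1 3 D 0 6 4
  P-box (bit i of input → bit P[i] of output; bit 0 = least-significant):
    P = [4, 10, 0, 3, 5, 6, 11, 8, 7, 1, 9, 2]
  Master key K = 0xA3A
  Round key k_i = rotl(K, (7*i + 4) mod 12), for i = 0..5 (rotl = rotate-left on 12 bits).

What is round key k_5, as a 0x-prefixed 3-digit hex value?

K = 0xA3A
k_0 = rotl(K, (7*0+4) mod 12) = rotl(K, 4) = 0x3AA
k_1 = rotl(K, (7*1+4) mod 12) = rotl(K, 11) = 0x51D
k_2 = rotl(K, (7*2+4) mod 12) = rotl(K, 6) = 0xEA8
k_3 = rotl(K, (7*3+4) mod 12) = rotl(K, 1) = 0x475
k_4 = rotl(K, (7*4+4) mod 12) = rotl(K, 8) = 0xAA3
k_5 = rotl(K, (7*5+4) mod 12) = rotl(K, 3) = 0x1D5

0x1D5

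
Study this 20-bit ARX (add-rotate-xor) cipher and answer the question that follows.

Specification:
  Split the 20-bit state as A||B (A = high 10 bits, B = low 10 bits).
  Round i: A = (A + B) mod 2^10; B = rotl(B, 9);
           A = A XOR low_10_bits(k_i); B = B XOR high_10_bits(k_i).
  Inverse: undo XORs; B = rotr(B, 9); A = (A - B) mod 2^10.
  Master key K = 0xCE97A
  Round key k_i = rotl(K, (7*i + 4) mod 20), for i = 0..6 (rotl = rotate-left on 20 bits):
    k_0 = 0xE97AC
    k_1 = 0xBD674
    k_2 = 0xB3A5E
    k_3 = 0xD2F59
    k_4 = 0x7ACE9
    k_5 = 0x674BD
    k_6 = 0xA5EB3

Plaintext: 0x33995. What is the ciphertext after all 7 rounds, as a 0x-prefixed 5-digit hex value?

s_0 = plaintext = 0x33995
s_1 = Round(s_0, k_0) = 0x73D6F
s_2 = Round(s_1, k_1) = 0x52842
s_3 = Round(s_2, k_2) = 0xF4AEF
s_4 = Round(s_3, k_3) = 0x6603C
s_5 = Round(s_4, k_4) = 0x4F5F5
s_6 = Round(s_5, k_5) = 0xE3F67
s_7 = Round(s_6, k_6) = 0x11524

0x11524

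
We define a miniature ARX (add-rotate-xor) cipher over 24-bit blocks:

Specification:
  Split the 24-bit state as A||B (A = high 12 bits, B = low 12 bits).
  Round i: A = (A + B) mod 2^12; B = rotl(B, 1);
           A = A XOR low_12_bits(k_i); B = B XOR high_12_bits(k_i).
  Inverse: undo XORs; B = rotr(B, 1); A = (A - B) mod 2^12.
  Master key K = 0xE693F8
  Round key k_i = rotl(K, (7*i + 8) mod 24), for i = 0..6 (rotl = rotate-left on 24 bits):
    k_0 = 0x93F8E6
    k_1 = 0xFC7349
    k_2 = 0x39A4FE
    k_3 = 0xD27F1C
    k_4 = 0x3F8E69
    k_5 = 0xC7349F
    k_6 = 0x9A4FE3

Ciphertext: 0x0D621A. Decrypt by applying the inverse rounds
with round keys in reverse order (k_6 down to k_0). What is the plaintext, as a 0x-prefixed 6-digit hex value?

s_0 = ciphertext = 0x0D621A
s_1 = InvRound(s_0, k_6) = 0x9565DF
s_2 = InvRound(s_1, k_5) = 0x8F34D6
s_3 = InvRound(s_2, k_4) = 0x303397
s_4 = InvRound(s_3, k_3) = 0x4C7758
s_5 = InvRound(s_4, k_2) = 0xDD8261
s_6 = InvRound(s_5, k_1) = 0x7BE6D3
s_7 = InvRound(s_6, k_0) = 0x7627F6

0x7627F6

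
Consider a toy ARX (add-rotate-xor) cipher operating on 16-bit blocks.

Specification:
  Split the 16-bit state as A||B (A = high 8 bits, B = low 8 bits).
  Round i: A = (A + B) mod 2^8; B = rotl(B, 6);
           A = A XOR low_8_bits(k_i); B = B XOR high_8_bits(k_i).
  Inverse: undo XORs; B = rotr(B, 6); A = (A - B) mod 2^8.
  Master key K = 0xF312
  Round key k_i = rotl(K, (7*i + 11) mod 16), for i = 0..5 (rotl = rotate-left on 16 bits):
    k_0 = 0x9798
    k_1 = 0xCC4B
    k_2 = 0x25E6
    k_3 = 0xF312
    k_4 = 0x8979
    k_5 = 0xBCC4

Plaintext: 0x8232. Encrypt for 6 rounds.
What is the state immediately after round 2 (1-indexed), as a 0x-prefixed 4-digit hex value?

0x0C0A

s_0 = plaintext = 0x8232
s_1 = Round(s_0, k_0) = 0x2C1B
s_2 = Round(s_1, k_1) = 0x0C0A
s_3 = Round(s_2, k_2) = 0xF0A7
s_4 = Round(s_3, k_3) = 0x851A
s_5 = Round(s_4, k_4) = 0xE60F
s_6 = Round(s_5, k_5) = 0x317F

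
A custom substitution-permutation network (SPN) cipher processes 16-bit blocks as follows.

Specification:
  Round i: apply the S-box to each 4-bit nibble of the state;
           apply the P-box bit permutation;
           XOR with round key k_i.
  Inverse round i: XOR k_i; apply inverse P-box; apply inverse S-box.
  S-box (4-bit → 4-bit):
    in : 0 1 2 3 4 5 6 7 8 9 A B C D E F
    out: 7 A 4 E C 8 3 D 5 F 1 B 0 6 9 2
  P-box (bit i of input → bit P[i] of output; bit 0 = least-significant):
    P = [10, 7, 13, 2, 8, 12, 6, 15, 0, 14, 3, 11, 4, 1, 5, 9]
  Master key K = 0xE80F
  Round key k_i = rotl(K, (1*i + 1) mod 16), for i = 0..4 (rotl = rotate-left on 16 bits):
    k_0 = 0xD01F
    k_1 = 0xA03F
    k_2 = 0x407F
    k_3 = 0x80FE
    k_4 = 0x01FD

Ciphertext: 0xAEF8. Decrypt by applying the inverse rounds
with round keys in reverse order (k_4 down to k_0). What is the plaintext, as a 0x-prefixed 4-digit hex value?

0xE67E

s_0 = ciphertext = 0xAEF8
s_1 = InvRound(s_0, k_4) = 0x5EE7
s_2 = InvRound(s_1, k_3) = 0xE91A
s_3 = InvRound(s_2, k_2) = 0x2E74
s_4 = InvRound(s_3, k_1) = 0x174A
s_5 = InvRound(s_4, k_0) = 0xE67E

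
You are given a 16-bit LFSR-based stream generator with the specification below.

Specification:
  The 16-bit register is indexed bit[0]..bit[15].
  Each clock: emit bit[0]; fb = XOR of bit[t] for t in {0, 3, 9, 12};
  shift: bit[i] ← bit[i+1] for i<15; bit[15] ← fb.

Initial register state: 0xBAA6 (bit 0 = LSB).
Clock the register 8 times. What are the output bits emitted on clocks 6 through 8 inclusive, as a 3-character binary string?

reg_0 = 0xBAA6
clock 1: out=0, reg = 0x5D53
clock 2: out=1, reg = 0x2EA9
clock 3: out=1, reg = 0x9754
clock 4: out=0, reg = 0x4BAA
clock 5: out=0, reg = 0x25D5
clock 6: out=1, reg = 0x92EA
clock 7: out=0, reg = 0xC975
clock 8: out=1, reg = 0xE4BA

101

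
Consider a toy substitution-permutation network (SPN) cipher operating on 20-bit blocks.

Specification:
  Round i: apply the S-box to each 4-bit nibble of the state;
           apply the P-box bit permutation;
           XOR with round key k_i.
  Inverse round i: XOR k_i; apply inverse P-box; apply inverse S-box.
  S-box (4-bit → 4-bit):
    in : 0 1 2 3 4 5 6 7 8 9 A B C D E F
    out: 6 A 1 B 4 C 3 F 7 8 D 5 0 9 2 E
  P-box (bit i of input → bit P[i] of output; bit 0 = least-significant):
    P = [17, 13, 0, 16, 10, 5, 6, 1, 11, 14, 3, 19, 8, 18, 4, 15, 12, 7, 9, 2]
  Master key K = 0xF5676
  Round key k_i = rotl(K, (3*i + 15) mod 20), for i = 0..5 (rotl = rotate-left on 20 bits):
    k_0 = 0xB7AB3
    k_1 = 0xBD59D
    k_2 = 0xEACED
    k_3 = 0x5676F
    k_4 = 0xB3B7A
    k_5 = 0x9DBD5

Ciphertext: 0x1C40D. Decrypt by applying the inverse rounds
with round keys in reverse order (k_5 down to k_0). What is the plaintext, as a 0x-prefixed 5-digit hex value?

s_0 = ciphertext = 0x1C40D
s_1 = InvRound(s_0, k_5) = 0x8BABC
s_2 = InvRound(s_1, k_4) = 0x1DC5D
s_3 = InvRound(s_2, k_3) = 0xB721E
s_4 = InvRound(s_3, k_2) = 0x8F675
s_5 = InvRound(s_4, k_1) = 0x02403
s_6 = InvRound(s_5, k_0) = 0x8436D

0x8436D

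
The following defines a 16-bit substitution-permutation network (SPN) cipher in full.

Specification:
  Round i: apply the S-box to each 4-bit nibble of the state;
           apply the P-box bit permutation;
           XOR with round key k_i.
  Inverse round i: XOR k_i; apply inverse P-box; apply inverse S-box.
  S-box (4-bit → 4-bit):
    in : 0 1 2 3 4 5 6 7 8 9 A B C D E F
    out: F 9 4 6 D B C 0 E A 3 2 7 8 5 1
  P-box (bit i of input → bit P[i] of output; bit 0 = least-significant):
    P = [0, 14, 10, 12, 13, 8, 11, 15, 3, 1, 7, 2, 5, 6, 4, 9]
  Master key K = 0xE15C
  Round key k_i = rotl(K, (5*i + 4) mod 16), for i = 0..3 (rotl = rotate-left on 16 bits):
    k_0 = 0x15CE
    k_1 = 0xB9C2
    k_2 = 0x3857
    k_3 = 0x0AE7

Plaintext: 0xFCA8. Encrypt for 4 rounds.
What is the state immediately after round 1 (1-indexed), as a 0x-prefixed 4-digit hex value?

0x6064

s_0 = plaintext = 0xFCA8
s_1 = Round(s_0, k_0) = 0x6064
s_2 = Round(s_1, k_1) = 0x275D
s_3 = Round(s_2, k_2) = 0x8947
s_4 = Round(s_3, k_3) = 0xA0B1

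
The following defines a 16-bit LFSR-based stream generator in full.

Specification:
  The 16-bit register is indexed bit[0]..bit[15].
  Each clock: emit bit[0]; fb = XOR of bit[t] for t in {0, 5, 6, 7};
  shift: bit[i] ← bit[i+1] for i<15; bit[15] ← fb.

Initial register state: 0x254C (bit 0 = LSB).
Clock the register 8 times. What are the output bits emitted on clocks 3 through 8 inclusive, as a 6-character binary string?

reg_0 = 0x254C
clock 1: out=0, reg = 0x92A6
clock 2: out=0, reg = 0x4953
clock 3: out=1, reg = 0x24A9
clock 4: out=1, reg = 0x9254
clock 5: out=0, reg = 0xC92A
clock 6: out=0, reg = 0xE495
clock 7: out=1, reg = 0x724A
clock 8: out=0, reg = 0xB925

110010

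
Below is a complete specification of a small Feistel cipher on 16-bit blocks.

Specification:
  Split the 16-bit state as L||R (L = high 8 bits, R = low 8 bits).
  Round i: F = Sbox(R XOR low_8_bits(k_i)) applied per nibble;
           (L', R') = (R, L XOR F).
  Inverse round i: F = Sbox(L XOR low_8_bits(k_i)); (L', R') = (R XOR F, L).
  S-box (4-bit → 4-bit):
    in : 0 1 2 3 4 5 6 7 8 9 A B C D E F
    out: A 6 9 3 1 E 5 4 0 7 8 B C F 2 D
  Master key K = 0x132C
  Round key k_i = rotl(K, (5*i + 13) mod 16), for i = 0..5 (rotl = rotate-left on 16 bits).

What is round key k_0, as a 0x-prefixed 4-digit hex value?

0x8265

K = 0x132C
k_0 = rotl(K, (5*0+13) mod 16) = rotl(K, 13) = 0x8265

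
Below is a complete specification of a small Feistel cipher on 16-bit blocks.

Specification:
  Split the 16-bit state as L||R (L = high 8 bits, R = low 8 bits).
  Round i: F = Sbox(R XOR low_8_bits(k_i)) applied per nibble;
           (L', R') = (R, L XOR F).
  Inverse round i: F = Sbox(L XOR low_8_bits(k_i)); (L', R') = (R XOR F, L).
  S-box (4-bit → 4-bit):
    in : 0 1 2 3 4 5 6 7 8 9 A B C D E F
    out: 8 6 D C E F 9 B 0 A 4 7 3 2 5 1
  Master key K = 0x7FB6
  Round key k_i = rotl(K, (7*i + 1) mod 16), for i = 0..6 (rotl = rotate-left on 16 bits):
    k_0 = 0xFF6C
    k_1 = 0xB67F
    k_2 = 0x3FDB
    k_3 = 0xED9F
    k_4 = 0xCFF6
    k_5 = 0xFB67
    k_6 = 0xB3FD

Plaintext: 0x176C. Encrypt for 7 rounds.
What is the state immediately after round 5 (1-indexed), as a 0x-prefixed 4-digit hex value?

0xC200

s_0 = plaintext = 0x176C
s_1 = Round(s_0, k_0) = 0x6C9F
s_2 = Round(s_1, k_1) = 0x9F34
s_3 = Round(s_2, k_2) = 0x34CE
s_4 = Round(s_3, k_3) = 0xCEC2
s_5 = Round(s_4, k_4) = 0xC200
s_6 = Round(s_5, k_5) = 0x0059
s_7 = Round(s_6, k_6) = 0x594E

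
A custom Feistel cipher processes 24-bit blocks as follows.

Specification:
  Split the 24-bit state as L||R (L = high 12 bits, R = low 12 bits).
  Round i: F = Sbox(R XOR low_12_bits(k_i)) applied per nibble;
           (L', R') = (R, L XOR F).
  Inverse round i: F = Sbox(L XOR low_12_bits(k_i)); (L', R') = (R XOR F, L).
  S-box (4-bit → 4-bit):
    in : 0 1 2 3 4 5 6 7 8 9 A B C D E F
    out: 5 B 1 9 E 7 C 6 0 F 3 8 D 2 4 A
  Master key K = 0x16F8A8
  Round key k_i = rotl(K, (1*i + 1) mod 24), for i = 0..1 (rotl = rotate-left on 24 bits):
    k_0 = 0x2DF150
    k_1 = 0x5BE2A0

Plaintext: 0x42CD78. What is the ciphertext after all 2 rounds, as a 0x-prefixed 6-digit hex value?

0x93C585

s_0 = plaintext = 0x42CD78
s_1 = Round(s_0, k_0) = 0xD7893C
s_2 = Round(s_1, k_1) = 0x93C585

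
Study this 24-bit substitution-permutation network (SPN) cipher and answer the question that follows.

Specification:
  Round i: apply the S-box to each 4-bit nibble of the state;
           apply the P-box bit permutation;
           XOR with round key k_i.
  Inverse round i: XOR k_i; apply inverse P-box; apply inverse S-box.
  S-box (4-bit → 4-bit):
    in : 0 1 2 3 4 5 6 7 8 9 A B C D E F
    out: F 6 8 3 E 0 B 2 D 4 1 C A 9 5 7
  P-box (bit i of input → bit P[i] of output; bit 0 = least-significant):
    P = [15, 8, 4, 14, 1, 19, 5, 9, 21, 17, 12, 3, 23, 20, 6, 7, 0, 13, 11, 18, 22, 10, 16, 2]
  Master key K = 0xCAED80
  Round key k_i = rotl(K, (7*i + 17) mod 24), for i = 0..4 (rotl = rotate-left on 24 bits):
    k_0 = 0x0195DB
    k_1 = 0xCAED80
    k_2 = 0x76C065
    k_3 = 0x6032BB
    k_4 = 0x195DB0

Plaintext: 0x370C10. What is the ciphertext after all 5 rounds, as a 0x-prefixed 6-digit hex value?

0x1FD28E

s_0 = plaintext = 0x370C10
s_1 = Round(s_0, k_0) = 0xDB7023
s_2 = Round(s_1, k_1) = 0xBC768C
s_3 = Round(s_2, k_2) = 0x41A34B
s_4 = Round(s_3, k_3) = 0xCB5C8F
s_5 = Round(s_4, k_4) = 0x1FD28E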